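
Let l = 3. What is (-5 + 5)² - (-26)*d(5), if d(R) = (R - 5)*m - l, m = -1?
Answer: -78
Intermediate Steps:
d(R) = 2 - R (d(R) = (R - 5)*(-1) - 1*3 = (-5 + R)*(-1) - 3 = (5 - R) - 3 = 2 - R)
(-5 + 5)² - (-26)*d(5) = (-5 + 5)² - (-26)*(2 - 1*5) = 0² - (-26)*(2 - 5) = 0 - (-26)*(-3) = 0 - 1*78 = 0 - 78 = -78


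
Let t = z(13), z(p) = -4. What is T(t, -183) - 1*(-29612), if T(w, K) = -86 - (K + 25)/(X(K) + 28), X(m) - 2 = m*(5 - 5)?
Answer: 442969/15 ≈ 29531.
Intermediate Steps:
X(m) = 2 (X(m) = 2 + m*(5 - 5) = 2 + m*0 = 2 + 0 = 2)
t = -4
T(w, K) = -521/6 - K/30 (T(w, K) = -86 - (K + 25)/(2 + 28) = -86 - (25 + K)/30 = -86 - (5/6 + K/30) = -86 + (-5/6 - K/30) = -521/6 - K/30)
T(t, -183) - 1*(-29612) = (-521/6 - 1/30*(-183)) - 1*(-29612) = (-521/6 + 61/10) + 29612 = -1211/15 + 29612 = 442969/15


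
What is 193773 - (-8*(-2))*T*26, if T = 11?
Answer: 189197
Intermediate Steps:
193773 - (-8*(-2))*T*26 = 193773 - -8*(-2)*11*26 = 193773 - 16*11*26 = 193773 - 176*26 = 193773 - 1*4576 = 193773 - 4576 = 189197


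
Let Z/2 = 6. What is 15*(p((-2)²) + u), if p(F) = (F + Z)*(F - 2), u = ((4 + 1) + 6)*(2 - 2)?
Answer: 480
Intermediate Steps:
u = 0 (u = (5 + 6)*0 = 11*0 = 0)
Z = 12 (Z = 2*6 = 12)
p(F) = (-2 + F)*(12 + F) (p(F) = (F + 12)*(F - 2) = (12 + F)*(-2 + F) = (-2 + F)*(12 + F))
15*(p((-2)²) + u) = 15*((-24 + ((-2)²)² + 10*(-2)²) + 0) = 15*((-24 + 4² + 10*4) + 0) = 15*((-24 + 16 + 40) + 0) = 15*(32 + 0) = 15*32 = 480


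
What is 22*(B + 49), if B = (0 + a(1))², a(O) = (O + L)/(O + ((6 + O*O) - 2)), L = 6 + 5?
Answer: 1166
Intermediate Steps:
L = 11
a(O) = (11 + O)/(4 + O + O²) (a(O) = (O + 11)/(O + ((6 + O*O) - 2)) = (11 + O)/(O + ((6 + O²) - 2)) = (11 + O)/(O + (4 + O²)) = (11 + O)/(4 + O + O²))
B = 4 (B = (0 + (11 + 1)/(4 + 1 + 1²))² = (0 + 12/(4 + 1 + 1))² = (0 + 12/6)² = (0 + (⅙)*12)² = (0 + 2)² = 2² = 4)
22*(B + 49) = 22*(4 + 49) = 22*53 = 1166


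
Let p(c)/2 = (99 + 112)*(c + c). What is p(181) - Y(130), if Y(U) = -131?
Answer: 152895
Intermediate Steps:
p(c) = 844*c (p(c) = 2*((99 + 112)*(c + c)) = 2*(211*(2*c)) = 2*(422*c) = 844*c)
p(181) - Y(130) = 844*181 - 1*(-131) = 152764 + 131 = 152895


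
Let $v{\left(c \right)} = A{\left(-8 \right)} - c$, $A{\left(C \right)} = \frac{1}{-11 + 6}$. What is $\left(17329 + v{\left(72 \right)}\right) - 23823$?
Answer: $- \frac{32831}{5} \approx -6566.2$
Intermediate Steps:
$A{\left(C \right)} = - \frac{1}{5}$ ($A{\left(C \right)} = \frac{1}{-5} = - \frac{1}{5}$)
$v{\left(c \right)} = - \frac{1}{5} - c$
$\left(17329 + v{\left(72 \right)}\right) - 23823 = \left(17329 - \frac{361}{5}\right) - 23823 = \frac{86284}{5} - 23823 = - \frac{32831}{5}$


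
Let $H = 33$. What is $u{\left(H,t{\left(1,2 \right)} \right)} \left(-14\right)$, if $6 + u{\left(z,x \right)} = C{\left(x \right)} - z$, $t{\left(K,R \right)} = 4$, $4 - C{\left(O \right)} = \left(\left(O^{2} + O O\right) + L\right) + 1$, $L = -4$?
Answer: $896$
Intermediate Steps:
$C{\left(O \right)} = 7 - 2 O^{2}$ ($C{\left(O \right)} = 4 - \left(\left(\left(O^{2} + O O\right) - 4\right) + 1\right) = 4 - \left(\left(\left(O^{2} + O^{2}\right) - 4\right) + 1\right) = 4 - \left(\left(2 O^{2} - 4\right) + 1\right) = 4 - \left(\left(-4 + 2 O^{2}\right) + 1\right) = 4 - \left(-3 + 2 O^{2}\right) = 7 - 2 O^{2}$)
$u{\left(z,x \right)} = 1 - z - 2 x^{2}$ ($u{\left(z,x \right)} = -6 - \left(-7 + z + 2 x^{2}\right) = 1 - z - 2 x^{2}$)
$u{\left(H,t{\left(1,2 \right)} \right)} \left(-14\right) = \left(1 - 33 - 2 \cdot 4^{2}\right) \left(-14\right) = \left(1 - 33 - 32\right) \left(-14\right) = \left(-64\right) \left(-14\right) = 896$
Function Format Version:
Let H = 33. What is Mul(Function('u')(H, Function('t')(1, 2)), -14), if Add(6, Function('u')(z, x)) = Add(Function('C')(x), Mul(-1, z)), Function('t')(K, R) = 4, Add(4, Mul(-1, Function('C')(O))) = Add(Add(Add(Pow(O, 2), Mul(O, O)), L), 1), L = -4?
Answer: 896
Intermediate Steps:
Function('C')(O) = Add(7, Mul(-2, Pow(O, 2))) (Function('C')(O) = Add(4, Mul(-1, Add(Add(Add(Pow(O, 2), Mul(O, O)), -4), 1))) = Add(4, Mul(-1, Add(Add(Add(Pow(O, 2), Pow(O, 2)), -4), 1))) = Add(4, Mul(-1, Add(Add(Mul(2, Pow(O, 2)), -4), 1))) = Add(4, Mul(-1, Add(Add(-4, Mul(2, Pow(O, 2))), 1))) = Add(4, Mul(-1, Add(-3, Mul(2, Pow(O, 2))))) = Add(4, Add(3, Mul(-2, Pow(O, 2)))) = Add(7, Mul(-2, Pow(O, 2))))
Function('u')(z, x) = Add(1, Mul(-1, z), Mul(-2, Pow(x, 2))) (Function('u')(z, x) = Add(-6, Add(Add(7, Mul(-2, Pow(x, 2))), Mul(-1, z))) = Add(-6, Add(7, Mul(-1, z), Mul(-2, Pow(x, 2)))) = Add(1, Mul(-1, z), Mul(-2, Pow(x, 2))))
Mul(Function('u')(H, Function('t')(1, 2)), -14) = Mul(Add(1, Mul(-1, 33), Mul(-2, Pow(4, 2))), -14) = Mul(Add(1, -33, Mul(-2, 16)), -14) = Mul(Add(1, -33, -32), -14) = Mul(-64, -14) = 896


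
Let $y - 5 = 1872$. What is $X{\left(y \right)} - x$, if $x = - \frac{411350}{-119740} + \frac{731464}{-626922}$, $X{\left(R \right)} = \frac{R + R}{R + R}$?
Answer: $- \frac{4761561253}{3753382014} \approx -1.2686$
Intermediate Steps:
$y = 1877$ ($y = 5 + 1872 = 1877$)
$X{\left(R \right)} = 1$ ($X{\left(R \right)} = \frac{2 R}{2 R} = 2 R \frac{1}{2 R} = 1$)
$x = \frac{8514943267}{3753382014}$ ($x = \left(-411350\right) \left(- \frac{1}{119740}\right) + 731464 \left(- \frac{1}{626922}\right) = \frac{41135}{11974} - \frac{365732}{313461} = \frac{8514943267}{3753382014} \approx 2.2686$)
$X{\left(y \right)} - x = 1 - \frac{8514943267}{3753382014} = - \frac{4761561253}{3753382014}$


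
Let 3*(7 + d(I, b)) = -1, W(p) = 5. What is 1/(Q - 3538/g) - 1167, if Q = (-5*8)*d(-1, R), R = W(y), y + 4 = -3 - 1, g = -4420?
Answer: -2275768239/1950107 ≈ -1167.0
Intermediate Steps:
y = -8 (y = -4 + (-3 - 1) = -4 - 4 = -8)
R = 5
d(I, b) = -22/3 (d(I, b) = -7 + (⅓)*(-1) = -7 - ⅓ = -22/3)
Q = 880/3 (Q = -5*8*(-22/3) = -40*(-22/3) = 880/3 ≈ 293.33)
1/(Q - 3538/g) - 1167 = 1/(880/3 - 3538/(-4420)) - 1167 = 1/(880/3 - 3538*(-1/4420)) - 1167 = 1/(880/3 + 1769/2210) - 1167 = 1/(1950107/6630) - 1167 = 6630/1950107 - 1167 = -2275768239/1950107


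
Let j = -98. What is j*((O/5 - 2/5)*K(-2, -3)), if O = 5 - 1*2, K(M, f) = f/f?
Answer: -98/5 ≈ -19.600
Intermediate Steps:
K(M, f) = 1
O = 3 (O = 5 - 2 = 3)
j*((O/5 - 2/5)*K(-2, -3)) = -98*(3/5 - 2/5) = -98*(3*(⅕) - 2*⅕) = -98*(⅗ - ⅖) = -98/5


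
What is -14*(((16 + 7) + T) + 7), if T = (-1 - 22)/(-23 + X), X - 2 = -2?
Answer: -434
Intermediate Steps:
X = 0 (X = 2 - 2 = 0)
T = 1 (T = (-1 - 22)/(-23 + 0) = -23/(-23) = -23*(-1/23) = 1)
-14*(((16 + 7) + T) + 7) = -14*(((16 + 7) + 1) + 7) = -14*((23 + 1) + 7) = -14*(24 + 7) = -14*31 = -434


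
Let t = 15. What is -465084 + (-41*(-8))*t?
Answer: -460164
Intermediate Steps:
-465084 + (-41*(-8))*t = -465084 - 41*(-8)*15 = -465084 + 328*15 = -465084 + 4920 = -460164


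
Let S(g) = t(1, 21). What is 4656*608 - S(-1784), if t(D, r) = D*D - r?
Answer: 2830868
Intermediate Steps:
t(D, r) = D² - r
S(g) = -20 (S(g) = 1² - 1*21 = 1 - 21 = -20)
4656*608 - S(-1784) = 4656*608 - 1*(-20) = 2830848 + 20 = 2830868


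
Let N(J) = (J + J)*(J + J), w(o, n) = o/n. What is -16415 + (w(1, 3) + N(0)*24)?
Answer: -49244/3 ≈ -16415.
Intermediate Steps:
N(J) = 4*J**2 (N(J) = (2*J)*(2*J) = 4*J**2)
-16415 + (w(1, 3) + N(0)*24) = -16415 + (1/3 + (4*0**2)*24) = -16415 + (1*(1/3) + (4*0)*24) = -16415 + (1/3 + 0*24) = -16415 + (1/3 + 0) = -16415 + 1/3 = -49244/3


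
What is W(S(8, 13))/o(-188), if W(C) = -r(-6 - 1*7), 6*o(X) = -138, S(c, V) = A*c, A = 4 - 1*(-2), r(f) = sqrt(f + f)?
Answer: I*sqrt(26)/23 ≈ 0.2217*I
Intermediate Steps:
r(f) = sqrt(2)*sqrt(f) (r(f) = sqrt(2*f) = sqrt(2)*sqrt(f))
A = 6 (A = 4 + 2 = 6)
S(c, V) = 6*c
o(X) = -23 (o(X) = (1/6)*(-138) = -23)
W(C) = -I*sqrt(26) (W(C) = -sqrt(2)*sqrt(-6 - 1*7) = -sqrt(2)*sqrt(-6 - 7) = -sqrt(2)*sqrt(-13) = -sqrt(2)*I*sqrt(13) = -I*sqrt(26))
W(S(8, 13))/o(-188) = -I*sqrt(26)/(-23) = -I*sqrt(26)*(-1/23) = I*sqrt(26)/23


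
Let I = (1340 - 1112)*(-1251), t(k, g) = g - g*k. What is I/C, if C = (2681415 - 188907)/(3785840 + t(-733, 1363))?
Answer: -113765136858/207709 ≈ -5.4771e+5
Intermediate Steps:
t(k, g) = g - g*k
I = -285228 (I = 228*(-1251) = -285228)
C = 1246254/2393141 (C = (2681415 - 188907)/(3785840 + 1363*(1 - 1*(-733))) = 2492508/(3785840 + 1363*(1 + 733)) = 2492508/(3785840 + 1363*734) = 2492508/(3785840 + 1000442) = 2492508/4786282 = 2492508*(1/4786282) = 1246254/2393141 ≈ 0.52076)
I/C = -285228/1246254/2393141 = -285228*2393141/1246254 = -113765136858/207709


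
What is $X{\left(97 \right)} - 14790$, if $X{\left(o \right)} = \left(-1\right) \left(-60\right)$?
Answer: $-14730$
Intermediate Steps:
$X{\left(o \right)} = 60$
$X{\left(97 \right)} - 14790 = 60 - 14790 = -14730$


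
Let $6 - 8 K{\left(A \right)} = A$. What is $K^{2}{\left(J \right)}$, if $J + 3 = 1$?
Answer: $1$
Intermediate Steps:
$J = -2$ ($J = -3 + 1 = -2$)
$K{\left(A \right)} = \frac{3}{4} - \frac{A}{8}$
$K^{2}{\left(J \right)} = \left(\frac{3}{4} - - \frac{1}{4}\right)^{2} = \left(\frac{3}{4} + \frac{1}{4}\right)^{2} = 1^{2} = 1$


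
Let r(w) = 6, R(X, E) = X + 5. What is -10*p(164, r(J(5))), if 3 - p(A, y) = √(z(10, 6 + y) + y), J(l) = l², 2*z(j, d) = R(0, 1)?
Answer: -30 + 5*√34 ≈ -0.84524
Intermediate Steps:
R(X, E) = 5 + X
z(j, d) = 5/2 (z(j, d) = (5 + 0)/2 = (½)*5 = 5/2)
p(A, y) = 3 - √(5/2 + y)
-10*p(164, r(J(5))) = -10*(3 - √(10 + 4*6)/2) = -10*(3 - √(10 + 24)/2) = -10*(3 - √34/2) = -30 + 5*√34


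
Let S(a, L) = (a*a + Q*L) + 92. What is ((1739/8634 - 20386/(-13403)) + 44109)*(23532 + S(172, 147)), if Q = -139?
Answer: 55767307645929575/38573834 ≈ 1.4457e+9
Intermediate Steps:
S(a, L) = 92 + a² - 139*L (S(a, L) = (a*a - 139*L) + 92 = (a² - 139*L) + 92 = 92 + a² - 139*L)
((1739/8634 - 20386/(-13403)) + 44109)*(23532 + S(172, 147)) = ((1739/8634 - 20386/(-13403)) + 44109)*(23532 + (92 + 172² - 139*147)) = ((1739*(1/8634) - 20386*(-1/13403)) + 44109)*(23532 + (92 + 29584 - 20433)) = ((1739/8634 + 20386/13403) + 44109)*(23532 + 9243) = (199320541/115721502 + 44109)*32775 = (5104559052259/115721502)*32775 = 55767307645929575/38573834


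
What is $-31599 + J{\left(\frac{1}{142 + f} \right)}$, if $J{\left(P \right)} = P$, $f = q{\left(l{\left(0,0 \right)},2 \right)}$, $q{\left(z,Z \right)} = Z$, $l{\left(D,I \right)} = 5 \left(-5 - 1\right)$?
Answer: $- \frac{4550255}{144} \approx -31599.0$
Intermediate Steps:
$l{\left(D,I \right)} = -30$ ($l{\left(D,I \right)} = 5 \left(-6\right) = -30$)
$f = 2$
$-31599 + J{\left(\frac{1}{142 + f} \right)} = -31599 + \frac{1}{142 + 2} = -31599 + \frac{1}{144} = - \frac{4550255}{144}$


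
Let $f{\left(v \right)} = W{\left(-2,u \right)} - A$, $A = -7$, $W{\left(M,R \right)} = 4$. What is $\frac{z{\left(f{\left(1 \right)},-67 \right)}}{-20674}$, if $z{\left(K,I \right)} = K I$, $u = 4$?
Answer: $\frac{737}{20674} \approx 0.035649$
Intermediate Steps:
$f{\left(v \right)} = 11$ ($f{\left(v \right)} = 4 - -7 = 4 + 7 = 11$)
$z{\left(K,I \right)} = I K$
$\frac{z{\left(f{\left(1 \right)},-67 \right)}}{-20674} = \frac{\left(-67\right) 11}{-20674} = \left(-737\right) \left(- \frac{1}{20674}\right) = \frac{737}{20674}$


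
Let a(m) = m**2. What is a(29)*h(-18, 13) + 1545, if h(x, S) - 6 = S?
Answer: 17524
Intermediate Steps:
h(x, S) = 6 + S
a(29)*h(-18, 13) + 1545 = 29**2*(6 + 13) + 1545 = 841*19 + 1545 = 15979 + 1545 = 17524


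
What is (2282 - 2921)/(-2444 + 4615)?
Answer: -639/2171 ≈ -0.29433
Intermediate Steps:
(2282 - 2921)/(-2444 + 4615) = -639/2171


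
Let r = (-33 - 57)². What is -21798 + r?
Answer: -13698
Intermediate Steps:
r = 8100 (r = (-90)² = 8100)
-21798 + r = -21798 + 8100 = -13698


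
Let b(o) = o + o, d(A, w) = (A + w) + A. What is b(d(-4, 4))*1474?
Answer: -11792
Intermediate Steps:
d(A, w) = w + 2*A
b(o) = 2*o
b(d(-4, 4))*1474 = (2*(4 + 2*(-4)))*1474 = (2*(4 - 8))*1474 = (2*(-4))*1474 = -8*1474 = -11792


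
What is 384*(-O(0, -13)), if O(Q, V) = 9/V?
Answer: 3456/13 ≈ 265.85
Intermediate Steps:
384*(-O(0, -13)) = 384*(-9/(-13)) = 384*(-9*(-1)/13) = 384*(-1*(-9/13)) = 384*(9/13) = 3456/13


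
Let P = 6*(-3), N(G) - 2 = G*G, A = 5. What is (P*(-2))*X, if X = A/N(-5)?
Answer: 20/3 ≈ 6.6667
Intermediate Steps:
N(G) = 2 + G² (N(G) = 2 + G*G = 2 + G²)
P = -18
X = 5/27 (X = 5/(2 + (-5)²) = 5/(2 + 25) = 5/27 ≈ 0.18519)
(P*(-2))*X = -18*(-2)*(5/27) = 36*(5/27) = 20/3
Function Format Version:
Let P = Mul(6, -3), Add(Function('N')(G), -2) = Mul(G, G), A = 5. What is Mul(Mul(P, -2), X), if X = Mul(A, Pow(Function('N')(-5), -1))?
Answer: Rational(20, 3) ≈ 6.6667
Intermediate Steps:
Function('N')(G) = Add(2, Pow(G, 2)) (Function('N')(G) = Add(2, Mul(G, G)) = Add(2, Pow(G, 2)))
P = -18
X = Rational(5, 27) (X = Mul(5, Pow(Add(2, Pow(-5, 2)), -1)) = Mul(5, Pow(Add(2, 25), -1)) = Mul(5, Pow(27, -1)) = Mul(5, Rational(1, 27)) = Rational(5, 27) ≈ 0.18519)
Mul(Mul(P, -2), X) = Mul(Mul(-18, -2), Rational(5, 27)) = Mul(36, Rational(5, 27)) = Rational(20, 3)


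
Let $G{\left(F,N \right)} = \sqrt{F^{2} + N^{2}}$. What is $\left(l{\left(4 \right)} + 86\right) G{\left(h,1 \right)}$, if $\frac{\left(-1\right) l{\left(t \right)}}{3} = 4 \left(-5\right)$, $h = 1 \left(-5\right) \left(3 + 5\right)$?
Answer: $146 \sqrt{1601} \approx 5841.8$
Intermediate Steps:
$h = -40$ ($h = \left(-5\right) 8 = -40$)
$l{\left(t \right)} = 60$ ($l{\left(t \right)} = - 3 \cdot 4 \left(-5\right) = \left(-3\right) \left(-20\right) = 60$)
$\left(l{\left(4 \right)} + 86\right) G{\left(h,1 \right)} = \left(60 + 86\right) \sqrt{\left(-40\right)^{2} + 1^{2}} = 146 \sqrt{1600 + 1} = 146 \sqrt{1601}$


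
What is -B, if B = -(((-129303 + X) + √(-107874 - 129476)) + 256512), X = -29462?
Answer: 97747 + 5*I*√9494 ≈ 97747.0 + 487.19*I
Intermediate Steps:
B = -97747 - 5*I*√9494 (B = -(((-129303 - 29462) + √(-107874 - 129476)) + 256512) = -((-158765 + √(-237350)) + 256512) = -((-158765 + 5*I*√9494) + 256512) = -(97747 + 5*I*√9494) = -97747 - 5*I*√9494 ≈ -97747.0 - 487.19*I)
-B = -(-97747 - 5*I*√9494) = 97747 + 5*I*√9494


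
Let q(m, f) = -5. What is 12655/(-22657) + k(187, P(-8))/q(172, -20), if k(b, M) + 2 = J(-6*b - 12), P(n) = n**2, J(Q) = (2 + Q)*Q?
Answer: -29084536977/113285 ≈ -2.5674e+5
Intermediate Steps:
J(Q) = Q*(2 + Q)
k(b, M) = -2 + (-12 - 6*b)*(-10 - 6*b) (k(b, M) = -2 + (-6*b - 12)*(2 + (-6*b - 12)) = -2 + (-12 - 6*b)*(2 + (-12 - 6*b)) = -2 + (-12 - 6*b)*(-10 - 6*b))
12655/(-22657) + k(187, P(-8))/q(172, -20) = 12655/(-22657) + (118 + 36*187**2 + 132*187)/(-5) = 12655*(-1/22657) + (118 + 36*34969 + 24684)*(-1/5) = -12655/22657 + (118 + 1258884 + 24684)*(-1/5) = -12655/22657 + 1283686*(-1/5) = -12655/22657 - 1283686/5 = -29084536977/113285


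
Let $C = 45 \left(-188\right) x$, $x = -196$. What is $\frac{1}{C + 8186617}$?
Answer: $\frac{1}{9844777} \approx 1.0158 \cdot 10^{-7}$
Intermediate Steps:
$C = 1658160$ ($C = 45 \left(-188\right) \left(-196\right) = \left(-8460\right) \left(-196\right) = 1658160$)
$\frac{1}{C + 8186617} = \frac{1}{1658160 + 8186617} = \frac{1}{9844777}$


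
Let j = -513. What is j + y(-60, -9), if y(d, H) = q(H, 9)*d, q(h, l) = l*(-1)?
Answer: 27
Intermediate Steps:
q(h, l) = -l
y(d, H) = -9*d (y(d, H) = (-1*9)*d = -9*d)
j + y(-60, -9) = -513 - 9*(-60) = -513 + 540 = 27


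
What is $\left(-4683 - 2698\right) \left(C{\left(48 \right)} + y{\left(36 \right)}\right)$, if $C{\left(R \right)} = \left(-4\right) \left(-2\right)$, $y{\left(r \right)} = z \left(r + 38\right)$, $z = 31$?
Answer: $-16991062$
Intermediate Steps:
$y{\left(r \right)} = 1178 + 31 r$ ($y{\left(r \right)} = 31 \left(r + 38\right) = 31 \left(38 + r\right) = 1178 + 31 r$)
$C{\left(R \right)} = 8$
$\left(-4683 - 2698\right) \left(C{\left(48 \right)} + y{\left(36 \right)}\right) = \left(-4683 - 2698\right) \left(8 + \left(1178 + 31 \cdot 36\right)\right) = - 7381 \left(8 + \left(1178 + 1116\right)\right) = - 7381 \left(8 + 2294\right) = \left(-7381\right) 2302 = -16991062$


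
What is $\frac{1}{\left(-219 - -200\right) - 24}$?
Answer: $- \frac{1}{43} \approx -0.023256$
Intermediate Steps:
$\frac{1}{\left(-219 - -200\right) - 24} = \frac{1}{\left(-219 + 200\right) - 24} = \frac{1}{-19 - 24} = \frac{1}{-43} = - \frac{1}{43}$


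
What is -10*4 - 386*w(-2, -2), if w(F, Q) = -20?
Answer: 7680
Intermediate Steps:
-10*4 - 386*w(-2, -2) = -10*4 - 386*(-20) = -40 + 7720 = 7680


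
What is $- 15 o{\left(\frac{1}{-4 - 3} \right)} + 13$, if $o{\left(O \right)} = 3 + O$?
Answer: $- \frac{209}{7} \approx -29.857$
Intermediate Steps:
$- 15 o{\left(\frac{1}{-4 - 3} \right)} + 13 = - 15 \left(3 + \frac{1}{-4 - 3}\right) + 13 = - 15 \left(3 + \frac{1}{-7}\right) + 13 = - 15 \left(3 - \frac{1}{7}\right) + 13 = \left(-15\right) \frac{20}{7} + 13 = - \frac{300}{7} + 13 = - \frac{209}{7}$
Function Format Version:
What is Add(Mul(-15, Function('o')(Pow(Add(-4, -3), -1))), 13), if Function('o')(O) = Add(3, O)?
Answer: Rational(-209, 7) ≈ -29.857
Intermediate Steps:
Add(Mul(-15, Function('o')(Pow(Add(-4, -3), -1))), 13) = Add(Mul(-15, Add(3, Pow(Add(-4, -3), -1))), 13) = Add(Mul(-15, Add(3, Pow(-7, -1))), 13) = Add(Mul(-15, Add(3, Rational(-1, 7))), 13) = Add(Mul(-15, Rational(20, 7)), 13) = Add(Rational(-300, 7), 13) = Rational(-209, 7)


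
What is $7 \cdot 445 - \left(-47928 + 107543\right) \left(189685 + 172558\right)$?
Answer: $-21595113330$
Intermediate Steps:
$7 \cdot 445 - \left(-47928 + 107543\right) \left(189685 + 172558\right) = 3115 - 59615 \cdot 362243 = 3115 - 21595116445 = -21595113330$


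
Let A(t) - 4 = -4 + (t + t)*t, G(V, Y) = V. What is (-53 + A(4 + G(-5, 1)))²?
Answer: 2601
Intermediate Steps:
A(t) = 2*t² (A(t) = 4 + (-4 + (t + t)*t) = 4 + (-4 + (2*t)*t) = 4 + (-4 + 2*t²) = 2*t²)
(-53 + A(4 + G(-5, 1)))² = (-53 + 2*(4 - 5)²)² = (-53 + 2*(-1)²)² = (-53 + 2*1)² = (-53 + 2)² = (-51)² = 2601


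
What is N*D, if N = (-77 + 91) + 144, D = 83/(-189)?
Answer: -13114/189 ≈ -69.386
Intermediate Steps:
D = -83/189 (D = 83*(-1/189) = -83/189 ≈ -0.43915)
N = 158 (N = 14 + 144 = 158)
N*D = 158*(-83/189) = -13114/189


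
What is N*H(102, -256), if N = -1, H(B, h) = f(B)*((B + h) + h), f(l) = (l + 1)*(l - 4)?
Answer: 4138540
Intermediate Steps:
f(l) = (1 + l)*(-4 + l)
H(B, h) = (B + 2*h)*(-4 + B**2 - 3*B) (H(B, h) = (-4 + B**2 - 3*B)*((B + h) + h) = (-4 + B**2 - 3*B)*(B + 2*h) = (B + 2*h)*(-4 + B**2 - 3*B))
N*H(102, -256) = -(-1)*(102 + 2*(-256))*(4 - 1*102**2 + 3*102) = -(-1)*(102 - 512)*(4 - 1*10404 + 306) = -(-1)*(-410)*(4 - 10404 + 306) = -(-1)*(-410)*(-10094) = -1*(-4138540) = 4138540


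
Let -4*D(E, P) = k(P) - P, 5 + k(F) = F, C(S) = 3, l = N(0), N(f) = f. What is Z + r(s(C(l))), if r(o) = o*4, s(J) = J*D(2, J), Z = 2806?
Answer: 2821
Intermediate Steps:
l = 0
k(F) = -5 + F
D(E, P) = 5/4 (D(E, P) = -((-5 + P) - P)/4 = -1/4*(-5) = 5/4)
s(J) = 5*J/4 (s(J) = J*(5/4) = 5*J/4)
r(o) = 4*o
Z + r(s(C(l))) = 2806 + 4*((5/4)*3) = 2806 + 4*(15/4) = 2806 + 15 = 2821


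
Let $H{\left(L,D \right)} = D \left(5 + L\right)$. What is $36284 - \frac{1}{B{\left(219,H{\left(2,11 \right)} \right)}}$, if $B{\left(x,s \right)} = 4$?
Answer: $\frac{145135}{4} \approx 36284.0$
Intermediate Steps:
$36284 - \frac{1}{B{\left(219,H{\left(2,11 \right)} \right)}} = 36284 - \frac{1}{4} = \frac{145135}{4}$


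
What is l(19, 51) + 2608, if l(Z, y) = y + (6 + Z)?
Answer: 2684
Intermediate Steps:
l(Z, y) = 6 + Z + y
l(19, 51) + 2608 = (6 + 19 + 51) + 2608 = 76 + 2608 = 2684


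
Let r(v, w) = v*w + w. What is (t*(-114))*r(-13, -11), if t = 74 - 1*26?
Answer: -722304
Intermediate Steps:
t = 48 (t = 74 - 26 = 48)
r(v, w) = w + v*w
(t*(-114))*r(-13, -11) = (48*(-114))*(-11*(1 - 13)) = -(-60192)*(-12) = -5472*132 = -722304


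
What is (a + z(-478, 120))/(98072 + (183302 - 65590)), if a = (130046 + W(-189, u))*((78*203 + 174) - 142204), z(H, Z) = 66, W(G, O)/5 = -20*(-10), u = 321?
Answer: -2756246825/35964 ≈ -76639.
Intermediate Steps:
W(G, O) = 1000 (W(G, O) = 5*(-20*(-10)) = 5*200 = 1000)
a = -16537481016 (a = (130046 + 1000)*((78*203 + 174) - 142204) = 131046*((15834 + 174) - 142204) = 131046*(16008 - 142204) = 131046*(-126196) = -16537481016)
(a + z(-478, 120))/(98072 + (183302 - 65590)) = (-16537481016 + 66)/(98072 + (183302 - 65590)) = -16537480950/(98072 + 117712) = -16537480950/215784 = -16537480950*1/215784 = -2756246825/35964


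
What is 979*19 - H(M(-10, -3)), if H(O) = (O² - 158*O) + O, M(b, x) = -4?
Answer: 17957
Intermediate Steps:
H(O) = O² - 157*O
979*19 - H(M(-10, -3)) = 979*19 - (-4)*(-157 - 4) = 18601 - (-4)*(-161) = 18601 - 1*644 = 18601 - 644 = 17957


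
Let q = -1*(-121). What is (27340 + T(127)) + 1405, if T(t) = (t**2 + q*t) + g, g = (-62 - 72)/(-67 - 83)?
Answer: 4518142/75 ≈ 60242.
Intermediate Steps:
g = 67/75 (g = -134/(-150) = -134*(-1/150) = 67/75 ≈ 0.89333)
q = 121
T(t) = 67/75 + t**2 + 121*t (T(t) = (t**2 + 121*t) + 67/75 = 67/75 + t**2 + 121*t)
(27340 + T(127)) + 1405 = (27340 + (67/75 + 127**2 + 121*127)) + 1405 = (27340 + (67/75 + 16129 + 15367)) + 1405 = (27340 + 2362267/75) + 1405 = 4412767/75 + 1405 = 4518142/75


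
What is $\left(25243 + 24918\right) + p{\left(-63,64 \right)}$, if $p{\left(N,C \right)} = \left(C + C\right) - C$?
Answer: $50225$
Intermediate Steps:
$p{\left(N,C \right)} = C$ ($p{\left(N,C \right)} = 2 C - C = C$)
$\left(25243 + 24918\right) + p{\left(-63,64 \right)} = \left(25243 + 24918\right) + 64 = 50161 + 64 = 50225$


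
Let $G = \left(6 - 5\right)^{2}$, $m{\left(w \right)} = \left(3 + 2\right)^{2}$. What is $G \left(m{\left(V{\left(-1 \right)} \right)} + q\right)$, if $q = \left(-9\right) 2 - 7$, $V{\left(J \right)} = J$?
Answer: $0$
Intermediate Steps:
$m{\left(w \right)} = 25$ ($m{\left(w \right)} = 5^{2} = 25$)
$q = -25$ ($q = -18 - 7 = -25$)
$G = 1$ ($G = 1^{2} = 1$)
$G \left(m{\left(V{\left(-1 \right)} \right)} + q\right) = 1 \left(25 - 25\right) = 1 \cdot 0 = 0$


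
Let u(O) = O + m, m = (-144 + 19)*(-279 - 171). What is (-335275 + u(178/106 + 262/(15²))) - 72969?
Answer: -4197494539/11925 ≈ -3.5199e+5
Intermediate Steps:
m = 56250 (m = -125*(-450) = 56250)
u(O) = 56250 + O (u(O) = O + 56250 = 56250 + O)
(-335275 + u(178/106 + 262/(15²))) - 72969 = (-335275 + (56250 + (178/106 + 262/(15²)))) - 72969 = (-335275 + (56250 + (178*(1/106) + 262/225))) - 72969 = (-335275 + (56250 + (89/53 + 262*(1/225)))) - 72969 = (-335275 + (56250 + (89/53 + 262/225))) - 72969 = (-335275 + (56250 + 33911/11925)) - 72969 = (-335275 + 670815161/11925) - 72969 = -3327339214/11925 - 72969 = -4197494539/11925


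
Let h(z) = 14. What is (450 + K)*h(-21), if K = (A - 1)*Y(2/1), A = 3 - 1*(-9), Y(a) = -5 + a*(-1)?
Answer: 5222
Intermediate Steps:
Y(a) = -5 - a
A = 12 (A = 3 + 9 = 12)
K = -77 (K = (12 - 1)*(-5 - 2/1) = 11*(-5 - 2) = 11*(-7) = -77)
(450 + K)*h(-21) = (450 - 77)*14 = 373*14 = 5222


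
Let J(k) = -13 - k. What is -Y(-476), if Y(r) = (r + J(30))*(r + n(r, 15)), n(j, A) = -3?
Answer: -248601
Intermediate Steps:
Y(r) = (-43 + r)*(-3 + r) (Y(r) = (r + (-13 - 1*30))*(r - 3) = (r + (-13 - 30))*(-3 + r) = (r - 43)*(-3 + r) = (-43 + r)*(-3 + r))
-Y(-476) = -(129 + (-476)² - 46*(-476)) = -(129 + 226576 + 21896) = -1*248601 = -248601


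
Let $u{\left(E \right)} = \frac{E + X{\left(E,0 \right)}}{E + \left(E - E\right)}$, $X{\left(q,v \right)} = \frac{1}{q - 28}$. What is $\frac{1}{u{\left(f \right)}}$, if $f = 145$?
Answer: $\frac{16965}{16966} \approx 0.99994$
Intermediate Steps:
$X{\left(q,v \right)} = \frac{1}{-28 + q}$
$u{\left(E \right)} = \frac{E + \frac{1}{-28 + E}}{E}$ ($u{\left(E \right)} = \frac{E + \frac{1}{-28 + E}}{E + \left(E - E\right)} = \frac{E + \frac{1}{-28 + E}}{E + 0} = \frac{E + \frac{1}{-28 + E}}{E}$)
$\frac{1}{u{\left(f \right)}} = \frac{1}{\frac{1}{145} \frac{1}{-28 + 145} \left(1 + 145 \left(-28 + 145\right)\right)} = \frac{1}{\frac{1}{145} \cdot \frac{1}{117} \left(1 + 145 \cdot 117\right)} = \frac{1}{\frac{1}{145} \cdot \frac{1}{117} \left(1 + 16965\right)} = \frac{1}{\frac{1}{145} \cdot \frac{1}{117} \cdot 16966} = \frac{1}{\frac{16966}{16965}} = \frac{16965}{16966}$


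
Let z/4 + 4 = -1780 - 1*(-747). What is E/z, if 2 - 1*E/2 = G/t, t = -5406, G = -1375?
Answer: -9437/11212044 ≈ -0.00084168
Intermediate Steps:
E = 9437/2703 (E = 4 - (-2750)/(-5406) = 4 - (-2750)*(-1)/5406 = 4 - 2*1375/5406 = 4 - 1375/2703 = 9437/2703 ≈ 3.4913)
z = -4148 (z = -16 + 4*(-1780 - 1*(-747)) = -16 + 4*(-1780 + 747) = -16 + 4*(-1033) = -16 - 4132 = -4148)
E/z = (9437/2703)/(-4148) = (9437/2703)*(-1/4148) = -9437/11212044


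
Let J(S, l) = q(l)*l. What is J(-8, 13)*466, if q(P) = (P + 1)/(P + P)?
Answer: 3262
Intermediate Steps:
q(P) = (1 + P)/(2*P) (q(P) = (1 + P)/((2*P)) = (1 + P)*(1/(2*P)) = (1 + P)/(2*P))
J(S, l) = ½ + l/2 (J(S, l) = ((1 + l)/(2*l))*l = ½ + l/2)
J(-8, 13)*466 = (½ + (½)*13)*466 = (½ + 13/2)*466 = 7*466 = 3262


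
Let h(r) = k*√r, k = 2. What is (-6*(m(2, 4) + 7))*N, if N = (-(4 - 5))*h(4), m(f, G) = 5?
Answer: -288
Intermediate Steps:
h(r) = 2*√r
N = 4 (N = (-(4 - 5))*(2*√4) = (-1*(-1))*(2*2) = 1*4 = 4)
(-6*(m(2, 4) + 7))*N = -6*(5 + 7)*4 = -6*12*4 = -72*4 = -288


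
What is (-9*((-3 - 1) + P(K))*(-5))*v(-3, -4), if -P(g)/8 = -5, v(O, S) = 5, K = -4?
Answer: 8100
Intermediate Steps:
P(g) = 40 (P(g) = -8*(-5) = 40)
(-9*((-3 - 1) + P(K))*(-5))*v(-3, -4) = -9*((-3 - 1) + 40)*(-5)*5 = -9*(-4 + 40)*(-5)*5 = -324*(-5)*5 = -9*(-180)*5 = 1620*5 = 8100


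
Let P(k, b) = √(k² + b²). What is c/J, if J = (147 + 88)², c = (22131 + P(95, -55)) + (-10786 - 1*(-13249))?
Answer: 24594/55225 + √482/11045 ≈ 0.44733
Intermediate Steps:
P(k, b) = √(b² + k²)
c = 24594 + 5*√482 (c = (22131 + √((-55)² + 95²)) + (-10786 - 1*(-13249)) = (22131 + √(3025 + 9025)) + (-10786 + 13249) = (22131 + √12050) + 2463 = (22131 + 5*√482) + 2463 = 24594 + 5*√482 ≈ 24704.)
J = 55225 (J = 235² = 55225)
c/J = (24594 + 5*√482)/55225 = (24594 + 5*√482)*(1/55225) = 24594/55225 + √482/11045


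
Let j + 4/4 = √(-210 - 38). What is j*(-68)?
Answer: 68 - 136*I*√62 ≈ 68.0 - 1070.9*I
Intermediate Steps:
j = -1 + 2*I*√62 (j = -1 + √(-210 - 38) = -1 + √(-248) = -1 + 2*I*√62 ≈ -1.0 + 15.748*I)
j*(-68) = (-1 + 2*I*√62)*(-68) = 68 - 136*I*√62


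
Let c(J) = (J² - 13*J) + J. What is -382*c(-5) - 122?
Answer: -32592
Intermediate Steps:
c(J) = J² - 12*J
-382*c(-5) - 122 = -(-1910)*(-12 - 5) - 122 = -(-1910)*(-17) - 122 = -382*85 - 122 = -32470 - 122 = -32592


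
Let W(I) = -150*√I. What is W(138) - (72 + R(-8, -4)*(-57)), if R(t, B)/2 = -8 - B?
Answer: -528 - 150*√138 ≈ -2290.1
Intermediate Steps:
R(t, B) = -16 - 2*B (R(t, B) = 2*(-8 - B) = -16 - 2*B)
W(138) - (72 + R(-8, -4)*(-57)) = -150*√138 - (72 + (-16 - 2*(-4))*(-57)) = -150*√138 - (72 + (-16 + 8)*(-57)) = -150*√138 - (72 - 8*(-57)) = -150*√138 - (72 + 456) = -150*√138 - 1*528 = -150*√138 - 528 = -528 - 150*√138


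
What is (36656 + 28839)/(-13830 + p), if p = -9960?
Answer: -13099/4758 ≈ -2.7530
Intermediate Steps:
(36656 + 28839)/(-13830 + p) = (36656 + 28839)/(-13830 - 9960) = 65495/(-23790) = 65495*(-1/23790) = -13099/4758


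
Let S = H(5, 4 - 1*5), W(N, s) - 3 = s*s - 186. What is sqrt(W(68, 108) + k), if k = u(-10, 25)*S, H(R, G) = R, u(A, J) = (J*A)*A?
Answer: sqrt(23981) ≈ 154.86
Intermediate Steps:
W(N, s) = -183 + s**2 (W(N, s) = 3 + (s*s - 186) = 3 + (s**2 - 186) = 3 + (-186 + s**2) = -183 + s**2)
u(A, J) = J*A**2 (u(A, J) = (A*J)*A = J*A**2)
S = 5
k = 12500 (k = (25*(-10)**2)*5 = (25*100)*5 = 2500*5 = 12500)
sqrt(W(68, 108) + k) = sqrt((-183 + 108**2) + 12500) = sqrt((-183 + 11664) + 12500) = sqrt(11481 + 12500) = sqrt(23981)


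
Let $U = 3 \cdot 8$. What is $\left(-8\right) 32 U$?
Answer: $-6144$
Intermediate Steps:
$U = 24$
$\left(-8\right) 32 U = \left(-8\right) 32 \cdot 24 = \left(-256\right) 24 = -6144$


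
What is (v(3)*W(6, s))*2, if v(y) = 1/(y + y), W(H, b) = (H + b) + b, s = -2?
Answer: ⅔ ≈ 0.66667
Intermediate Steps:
W(H, b) = H + 2*b
v(y) = 1/(2*y)
(v(3)*W(6, s))*2 = (((½)/3)*(6 + 2*(-2)))*2 = (((½)*(⅓))*(6 - 4))*2 = ((⅙)*2)*2 = (⅓)*2 = ⅔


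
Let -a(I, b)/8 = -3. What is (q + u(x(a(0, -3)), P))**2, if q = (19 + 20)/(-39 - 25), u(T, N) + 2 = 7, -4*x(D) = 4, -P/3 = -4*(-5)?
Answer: 78961/4096 ≈ 19.278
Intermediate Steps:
a(I, b) = 24 (a(I, b) = -8*(-3) = 24)
P = -60 (P = -(-12)*(-5) = -3*20 = -60)
x(D) = -1 (x(D) = -1/4*4 = -1)
u(T, N) = 5 (u(T, N) = -2 + 7 = 5)
q = -39/64 (q = 39/(-64) = 39*(-1/64) = -39/64 ≈ -0.60938)
(q + u(x(a(0, -3)), P))**2 = (-39/64 + 5)**2 = (281/64)**2 = 78961/4096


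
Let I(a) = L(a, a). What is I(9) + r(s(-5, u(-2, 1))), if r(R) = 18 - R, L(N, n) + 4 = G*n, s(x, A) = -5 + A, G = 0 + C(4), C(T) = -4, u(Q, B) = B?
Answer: -18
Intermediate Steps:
G = -4 (G = 0 - 4 = -4)
L(N, n) = -4 - 4*n
I(a) = -4 - 4*a
I(9) + r(s(-5, u(-2, 1))) = (-4 - 4*9) + (18 - (-5 + 1)) = (-4 - 36) + (18 - 1*(-4)) = -40 + (18 + 4) = -40 + 22 = -18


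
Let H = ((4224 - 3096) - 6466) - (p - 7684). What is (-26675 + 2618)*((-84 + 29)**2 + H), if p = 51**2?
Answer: -66637890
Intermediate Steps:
p = 2601
H = -255 (H = ((4224 - 3096) - 6466) - (2601 - 7684) = (1128 - 6466) - 1*(-5083) = -5338 + 5083 = -255)
(-26675 + 2618)*((-84 + 29)**2 + H) = (-26675 + 2618)*((-84 + 29)**2 - 255) = -24057*((-55)**2 - 255) = -24057*(3025 - 255) = -24057*2770 = -66637890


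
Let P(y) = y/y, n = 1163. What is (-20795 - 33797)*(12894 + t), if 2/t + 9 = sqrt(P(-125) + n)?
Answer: -254111566080/361 - 218368*sqrt(291)/1083 ≈ -7.0391e+8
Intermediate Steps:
P(y) = 1
t = 2/(-9 + 2*sqrt(291)) (t = 2/(-9 + sqrt(1 + 1163)) = 2/(-9 + sqrt(1164)) = 2/(-9 + 2*sqrt(291)) ≈ 0.079626)
(-20795 - 33797)*(12894 + t) = (-20795 - 33797)*(12894 + (6/361 + 4*sqrt(291)/1083)) = -54592*(4654740/361 + 4*sqrt(291)/1083) = -254111566080/361 - 218368*sqrt(291)/1083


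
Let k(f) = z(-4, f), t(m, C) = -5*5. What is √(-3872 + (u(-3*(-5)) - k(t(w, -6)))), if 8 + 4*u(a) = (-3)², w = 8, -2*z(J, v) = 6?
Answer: 5*I*√619/2 ≈ 62.199*I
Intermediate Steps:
z(J, v) = -3 (z(J, v) = -½*6 = -3)
t(m, C) = -25
k(f) = -3
u(a) = ¼ (u(a) = -2 + (¼)*(-3)² = -2 + (¼)*9 = -2 + 9/4 = ¼)
√(-3872 + (u(-3*(-5)) - k(t(w, -6)))) = √(-3872 + (¼ - 1*(-3))) = √(-3872 + (¼ + 3)) = √(-3872 + 13/4) = √(-15475/4) = 5*I*√619/2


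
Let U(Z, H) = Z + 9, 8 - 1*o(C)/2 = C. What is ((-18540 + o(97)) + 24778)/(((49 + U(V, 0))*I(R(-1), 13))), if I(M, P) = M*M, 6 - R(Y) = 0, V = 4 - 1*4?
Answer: 505/174 ≈ 2.9023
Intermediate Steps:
o(C) = 16 - 2*C
V = 0 (V = 4 - 4 = 0)
R(Y) = 6 (R(Y) = 6 - 1*0 = 6 + 0 = 6)
U(Z, H) = 9 + Z
I(M, P) = M²
((-18540 + o(97)) + 24778)/(((49 + U(V, 0))*I(R(-1), 13))) = ((-18540 + (16 - 2*97)) + 24778)/(((49 + (9 + 0))*6²)) = ((-18540 + (16 - 194)) + 24778)/(((49 + 9)*36)) = ((-18540 - 178) + 24778)/((58*36)) = (-18718 + 24778)/2088 = 6060*(1/2088) = 505/174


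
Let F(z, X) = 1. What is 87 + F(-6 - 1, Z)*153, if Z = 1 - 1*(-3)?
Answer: 240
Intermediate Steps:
Z = 4 (Z = 1 + 3 = 4)
87 + F(-6 - 1, Z)*153 = 87 + 1*153 = 87 + 153 = 240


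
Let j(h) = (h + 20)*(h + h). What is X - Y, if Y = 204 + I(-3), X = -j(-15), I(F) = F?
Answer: -51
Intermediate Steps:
j(h) = 2*h*(20 + h) (j(h) = (20 + h)*(2*h) = 2*h*(20 + h))
X = 150 (X = -2*(-15)*(20 - 15) = -2*(-15)*5 = -1*(-150) = 150)
Y = 201 (Y = 204 - 3 = 201)
X - Y = 150 - 1*201 = 150 - 201 = -51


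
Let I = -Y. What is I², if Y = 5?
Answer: 25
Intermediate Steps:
I = -5 (I = -1*5 = -5)
I² = (-5)² = 25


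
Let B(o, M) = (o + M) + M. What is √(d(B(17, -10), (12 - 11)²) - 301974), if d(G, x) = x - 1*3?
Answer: 2*I*√75494 ≈ 549.52*I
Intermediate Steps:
B(o, M) = o + 2*M (B(o, M) = (M + o) + M = o + 2*M)
d(G, x) = -3 + x (d(G, x) = x - 3 = -3 + x)
√(d(B(17, -10), (12 - 11)²) - 301974) = √((-3 + (12 - 11)²) - 301974) = √((-3 + 1²) - 301974) = √((-3 + 1) - 301974) = √(-2 - 301974) = √(-301976) = 2*I*√75494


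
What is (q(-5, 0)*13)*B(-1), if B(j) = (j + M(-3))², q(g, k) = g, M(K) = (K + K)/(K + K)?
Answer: 0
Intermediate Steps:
M(K) = 1 (M(K) = (2*K)/((2*K)) = (2*K)*(1/(2*K)) = 1)
B(j) = (1 + j)² (B(j) = (j + 1)² = (1 + j)²)
(q(-5, 0)*13)*B(-1) = (-5*13)*(1 - 1)² = -65*0² = -65*0 = 0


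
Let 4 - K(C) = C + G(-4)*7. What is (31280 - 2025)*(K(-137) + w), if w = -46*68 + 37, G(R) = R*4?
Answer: -83025690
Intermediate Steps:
G(R) = 4*R
w = -3091 (w = -3128 + 37 = -3091)
K(C) = 116 - C (K(C) = 4 - (C + (4*(-4))*7) = 4 - (C - 16*7) = 4 - (C - 112) = 4 - (-112 + C) = 4 + (112 - C) = 116 - C)
(31280 - 2025)*(K(-137) + w) = (31280 - 2025)*((116 - 1*(-137)) - 3091) = 29255*((116 + 137) - 3091) = 29255*(253 - 3091) = 29255*(-2838) = -83025690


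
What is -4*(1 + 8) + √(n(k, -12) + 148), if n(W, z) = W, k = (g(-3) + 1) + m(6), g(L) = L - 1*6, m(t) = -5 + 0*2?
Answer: -36 + 3*√15 ≈ -24.381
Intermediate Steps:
m(t) = -5 (m(t) = -5 + 0 = -5)
g(L) = -6 + L (g(L) = L - 6 = -6 + L)
k = -13 (k = ((-6 - 3) + 1) - 5 = (-9 + 1) - 5 = -8 - 5 = -13)
-4*(1 + 8) + √(n(k, -12) + 148) = -4*(1 + 8) + √(-13 + 148) = -4*9 + √135 = -36 + 3*√15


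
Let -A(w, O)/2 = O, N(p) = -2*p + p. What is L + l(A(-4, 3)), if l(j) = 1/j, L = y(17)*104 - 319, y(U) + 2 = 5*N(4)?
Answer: -15643/6 ≈ -2607.2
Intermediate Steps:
N(p) = -p
A(w, O) = -2*O
y(U) = -22 (y(U) = -2 + 5*(-1*4) = -2 + 5*(-4) = -2 - 20 = -22)
L = -2607 (L = -22*104 - 319 = -2288 - 319 = -2607)
L + l(A(-4, 3)) = -2607 + 1/(-2*3) = -2607 + 1/(-6) = -2607 - 1/6 = -15643/6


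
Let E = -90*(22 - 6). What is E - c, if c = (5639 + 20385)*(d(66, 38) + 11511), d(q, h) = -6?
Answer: -299407560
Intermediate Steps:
E = -1440 (E = -90*16 = -1440)
c = 299406120 (c = (5639 + 20385)*(-6 + 11511) = 26024*11505 = 299406120)
E - c = -1440 - 1*299406120 = -1440 - 299406120 = -299407560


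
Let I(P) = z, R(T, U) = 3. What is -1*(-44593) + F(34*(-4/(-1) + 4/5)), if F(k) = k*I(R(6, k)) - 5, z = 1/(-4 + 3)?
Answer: 222124/5 ≈ 44425.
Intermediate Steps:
z = -1 (z = 1/(-1) = -1)
I(P) = -1
F(k) = -5 - k (F(k) = k*(-1) - 5 = -k - 5 = -5 - k)
-1*(-44593) + F(34*(-4/(-1) + 4/5)) = -1*(-44593) + (-5 - 34*(-4/(-1) + 4/5)) = 44593 + (-5 - 34*(-4*(-1) + 4*(⅕))) = 44593 + (-5 - 34*(4 + ⅘)) = 44593 + (-5 - 34*24/5) = 44593 + (-5 - 1*816/5) = 44593 + (-5 - 816/5) = 44593 - 841/5 = 222124/5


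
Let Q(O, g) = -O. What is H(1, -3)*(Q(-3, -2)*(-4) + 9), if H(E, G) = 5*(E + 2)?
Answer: -45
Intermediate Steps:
H(E, G) = 10 + 5*E (H(E, G) = 5*(2 + E) = 10 + 5*E)
H(1, -3)*(Q(-3, -2)*(-4) + 9) = (10 + 5*1)*(-1*(-3)*(-4) + 9) = (10 + 5)*(3*(-4) + 9) = 15*(-12 + 9) = 15*(-3) = -45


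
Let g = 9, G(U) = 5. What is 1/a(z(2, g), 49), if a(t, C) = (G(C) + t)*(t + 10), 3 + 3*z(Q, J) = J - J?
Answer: 1/36 ≈ 0.027778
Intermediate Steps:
z(Q, J) = -1 (z(Q, J) = -1 + (J - J)/3 = -1 + (1/3)*0 = -1 + 0 = -1)
a(t, C) = (5 + t)*(10 + t) (a(t, C) = (5 + t)*(t + 10) = (5 + t)*(10 + t))
1/a(z(2, g), 49) = 1/(50 + (-1)**2 + 15*(-1)) = 1/(50 + 1 - 15) = 1/36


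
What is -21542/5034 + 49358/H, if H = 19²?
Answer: 120345755/908637 ≈ 132.45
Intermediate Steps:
H = 361
-21542/5034 + 49358/H = -21542/5034 + 49358/361 = -21542*1/5034 + 49358*(1/361) = -10771/2517 + 49358/361 = 120345755/908637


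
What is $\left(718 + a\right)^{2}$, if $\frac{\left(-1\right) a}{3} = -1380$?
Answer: $23600164$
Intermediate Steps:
$a = 4140$ ($a = \left(-3\right) \left(-1380\right) = 4140$)
$\left(718 + a\right)^{2} = \left(718 + 4140\right)^{2} = 4858^{2} = 23600164$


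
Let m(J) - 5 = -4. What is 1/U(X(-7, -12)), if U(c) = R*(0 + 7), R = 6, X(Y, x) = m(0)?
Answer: 1/42 ≈ 0.023810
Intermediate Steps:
m(J) = 1 (m(J) = 5 - 4 = 1)
X(Y, x) = 1
U(c) = 42 (U(c) = 6*(0 + 7) = 6*7 = 42)
1/U(X(-7, -12)) = 1/42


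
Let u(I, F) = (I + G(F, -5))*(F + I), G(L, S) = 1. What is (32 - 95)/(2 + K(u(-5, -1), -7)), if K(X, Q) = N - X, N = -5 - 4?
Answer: 63/31 ≈ 2.0323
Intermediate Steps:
N = -9
u(I, F) = (1 + I)*(F + I) (u(I, F) = (I + 1)*(F + I) = (1 + I)*(F + I))
K(X, Q) = -9 - X
(32 - 95)/(2 + K(u(-5, -1), -7)) = (32 - 95)/(2 + (-9 - (-1 - 5 + (-5)**2 - 1*(-5)))) = -63/(2 + (-9 - (-1 - 5 + 25 + 5))) = -63/(2 + (-9 - 1*24)) = -63/(2 + (-9 - 24)) = -63/(2 - 33) = -63/(-31) = -1/31*(-63) = 63/31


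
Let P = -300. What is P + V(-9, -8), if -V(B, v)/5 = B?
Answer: -255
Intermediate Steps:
V(B, v) = -5*B
P + V(-9, -8) = -300 - 5*(-9) = -300 + 45 = -255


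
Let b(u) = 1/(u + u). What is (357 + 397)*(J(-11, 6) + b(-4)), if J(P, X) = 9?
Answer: 26767/4 ≈ 6691.8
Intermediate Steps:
b(u) = 1/(2*u)
(357 + 397)*(J(-11, 6) + b(-4)) = (357 + 397)*(9 + (1/2)/(-4)) = 754*(9 + (1/2)*(-1/4)) = 754*(9 - 1/8) = 754*(71/8) = 26767/4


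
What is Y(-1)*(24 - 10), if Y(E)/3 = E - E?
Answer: 0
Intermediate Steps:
Y(E) = 0 (Y(E) = 3*(E - E) = 3*0 = 0)
Y(-1)*(24 - 10) = 0*(24 - 10) = 0*14 = 0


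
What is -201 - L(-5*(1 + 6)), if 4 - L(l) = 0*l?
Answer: -205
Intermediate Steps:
L(l) = 4 (L(l) = 4 - 0*l = 4 - 1*0 = 4 + 0 = 4)
-201 - L(-5*(1 + 6)) = -201 - 1*4 = -201 - 4 = -205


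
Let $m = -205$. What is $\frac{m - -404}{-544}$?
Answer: $- \frac{199}{544} \approx -0.36581$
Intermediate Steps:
$\frac{m - -404}{-544} = \frac{-205 - -404}{-544} = \left(-205 + 404\right) \left(- \frac{1}{544}\right) = 199 \left(- \frac{1}{544}\right) = - \frac{199}{544}$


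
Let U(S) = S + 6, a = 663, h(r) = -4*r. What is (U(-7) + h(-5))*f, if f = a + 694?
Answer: 25783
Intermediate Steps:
U(S) = 6 + S
f = 1357 (f = 663 + 694 = 1357)
(U(-7) + h(-5))*f = ((6 - 7) - 4*(-5))*1357 = (-1 + 20)*1357 = 19*1357 = 25783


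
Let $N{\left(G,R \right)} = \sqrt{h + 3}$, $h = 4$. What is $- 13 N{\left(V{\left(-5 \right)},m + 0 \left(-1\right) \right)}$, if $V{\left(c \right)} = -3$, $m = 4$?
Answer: $- 13 \sqrt{7} \approx -34.395$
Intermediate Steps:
$N{\left(G,R \right)} = \sqrt{7}$ ($N{\left(G,R \right)} = \sqrt{4 + 3} = \sqrt{7}$)
$- 13 N{\left(V{\left(-5 \right)},m + 0 \left(-1\right) \right)} = - 13 \sqrt{7}$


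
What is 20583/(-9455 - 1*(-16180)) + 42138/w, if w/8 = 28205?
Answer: 492772617/151742900 ≈ 3.2474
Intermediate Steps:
w = 225640 (w = 8*28205 = 225640)
20583/(-9455 - 1*(-16180)) + 42138/w = 20583/(-9455 - 1*(-16180)) + 42138/225640 = 20583/(-9455 + 16180) + 42138*(1/225640) = 20583/6725 + 21069/112820 = 492772617/151742900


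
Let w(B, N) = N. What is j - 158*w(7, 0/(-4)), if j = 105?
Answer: 105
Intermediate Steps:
j - 158*w(7, 0/(-4)) = 105 - 0/(-4) = 105 - 0*(-1)/4 = 105 - 158*0 = 105 + 0 = 105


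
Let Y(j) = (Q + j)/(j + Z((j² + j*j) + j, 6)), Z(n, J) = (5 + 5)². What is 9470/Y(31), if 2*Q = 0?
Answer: 1240570/31 ≈ 40018.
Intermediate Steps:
Q = 0 (Q = (½)*0 = 0)
Z(n, J) = 100 (Z(n, J) = 10² = 100)
Y(j) = j/(100 + j) (Y(j) = (0 + j)/(j + 100) = j/(100 + j))
9470/Y(31) = 9470/((31/(100 + 31))) = 9470/((31/131)) = 9470/((31*(1/131))) = 9470/(31/131) = 9470*(131/31) = 1240570/31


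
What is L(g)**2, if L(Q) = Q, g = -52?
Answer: 2704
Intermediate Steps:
L(g)**2 = (-52)**2 = 2704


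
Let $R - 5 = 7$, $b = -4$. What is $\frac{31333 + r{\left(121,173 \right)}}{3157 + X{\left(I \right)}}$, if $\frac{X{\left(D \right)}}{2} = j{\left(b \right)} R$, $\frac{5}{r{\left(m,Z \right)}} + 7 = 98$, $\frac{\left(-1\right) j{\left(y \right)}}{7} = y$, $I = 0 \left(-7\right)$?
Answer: $\frac{2851308}{348439} \approx 8.1831$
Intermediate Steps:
$I = 0$
$j{\left(y \right)} = - 7 y$
$r{\left(m,Z \right)} = \frac{5}{91}$ ($r{\left(m,Z \right)} = \frac{5}{-7 + 98} = \frac{5}{91}$)
$R = 12$ ($R = 5 + 7 = 12$)
$X{\left(D \right)} = 672$ ($X{\left(D \right)} = 2 \left(-7\right) \left(-4\right) 12 = 2 \cdot 28 \cdot 12 = 2 \cdot 336 = 672$)
$\frac{31333 + r{\left(121,173 \right)}}{3157 + X{\left(I \right)}} = \frac{31333 + \frac{5}{91}}{3157 + 672} = \frac{2851308}{91 \cdot 3829} = \frac{2851308}{91} \cdot \frac{1}{3829} = \frac{2851308}{348439}$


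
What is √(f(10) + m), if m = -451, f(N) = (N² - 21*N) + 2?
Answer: I*√559 ≈ 23.643*I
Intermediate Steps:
f(N) = 2 + N² - 21*N
√(f(10) + m) = √((2 + 10² - 21*10) - 451) = √((2 + 100 - 210) - 451) = √(-108 - 451) = √(-559) = I*√559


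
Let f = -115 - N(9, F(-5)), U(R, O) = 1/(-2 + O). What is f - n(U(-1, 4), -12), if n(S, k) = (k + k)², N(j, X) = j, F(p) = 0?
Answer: -700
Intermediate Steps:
n(S, k) = 4*k² (n(S, k) = (2*k)² = 4*k²)
f = -124 (f = -115 - 1*9 = -115 - 9 = -124)
f - n(U(-1, 4), -12) = -124 - 4*(-12)² = -124 - 4*144 = -124 - 1*576 = -124 - 576 = -700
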